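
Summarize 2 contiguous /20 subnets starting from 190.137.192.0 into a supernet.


Original prefix: /20
Number of subnets: 2 = 2^1
New prefix = 20 - 1 = 19
Supernet: 190.137.192.0/19


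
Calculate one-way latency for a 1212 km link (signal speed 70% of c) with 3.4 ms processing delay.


Speed = 0.7 * 3e5 km/s = 210000 km/s
Propagation delay = 1212 / 210000 = 0.0058 s = 5.7714 ms
Processing delay = 3.4 ms
Total one-way latency = 9.1714 ms


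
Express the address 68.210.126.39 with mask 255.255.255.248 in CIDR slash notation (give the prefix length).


Binary: 11111111.11111111.11111111.11111000
Count leading 1s
Prefix: /29


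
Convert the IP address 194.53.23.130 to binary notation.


194 = 11000010
53 = 00110101
23 = 00010111
130 = 10000010
Binary: 11000010.00110101.00010111.10000010


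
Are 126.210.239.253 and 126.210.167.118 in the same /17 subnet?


Mask: 255.255.128.0
126.210.239.253 AND mask = 126.210.128.0
126.210.167.118 AND mask = 126.210.128.0
Yes, same subnet (126.210.128.0)


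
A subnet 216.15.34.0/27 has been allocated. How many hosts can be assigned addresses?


Host bits = 32 - 27 = 5
Total addresses = 2^5 = 32
Usable = total - 2 (network and broadcast)
Usable hosts: 30


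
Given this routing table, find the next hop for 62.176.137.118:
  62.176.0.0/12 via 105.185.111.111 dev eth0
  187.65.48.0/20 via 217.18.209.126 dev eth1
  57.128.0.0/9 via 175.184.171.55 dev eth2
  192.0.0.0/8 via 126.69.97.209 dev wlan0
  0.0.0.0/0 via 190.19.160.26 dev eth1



Longest prefix match for 62.176.137.118:
  /12 62.176.0.0: MATCH
  /20 187.65.48.0: no
  /9 57.128.0.0: no
  /8 192.0.0.0: no
  /0 0.0.0.0: MATCH
Selected: next-hop 105.185.111.111 via eth0 (matched /12)


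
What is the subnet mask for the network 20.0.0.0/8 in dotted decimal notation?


/8 means 8 network bits, 24 host bits
Binary: 11111111000000000000000000000000
Mask: 255.0.0.0


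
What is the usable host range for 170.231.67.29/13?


Network: 170.224.0.0
Broadcast: 170.231.255.255
First usable = network + 1
Last usable = broadcast - 1
Range: 170.224.0.1 to 170.231.255.254


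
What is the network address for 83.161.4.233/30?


IP:   01010011.10100001.00000100.11101001
Mask: 11111111.11111111.11111111.11111100
AND operation:
Net:  01010011.10100001.00000100.11101000
Network: 83.161.4.232/30


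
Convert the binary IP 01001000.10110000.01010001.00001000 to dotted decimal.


01001000 = 72
10110000 = 176
01010001 = 81
00001000 = 8
IP: 72.176.81.8


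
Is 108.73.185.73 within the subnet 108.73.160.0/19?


Subnet network: 108.73.160.0
Test IP AND mask: 108.73.160.0
Yes, 108.73.185.73 is in 108.73.160.0/19


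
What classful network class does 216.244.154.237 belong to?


First octet: 216
Binary: 11011000
110xxxxx -> Class C (192-223)
Class C, default mask 255.255.255.0 (/24)


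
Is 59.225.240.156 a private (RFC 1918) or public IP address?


RFC 1918 private ranges:
  10.0.0.0/8 (10.0.0.0 - 10.255.255.255)
  172.16.0.0/12 (172.16.0.0 - 172.31.255.255)
  192.168.0.0/16 (192.168.0.0 - 192.168.255.255)
Public (not in any RFC 1918 range)


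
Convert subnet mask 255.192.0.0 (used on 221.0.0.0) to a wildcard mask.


Subnet mask: 255.192.0.0
Wildcard = 255.255.255.255 - subnet mask
255 - 255 = 0
255 - 192 = 63
255 - 0 = 255
255 - 0 = 255
Wildcard: 0.63.255.255


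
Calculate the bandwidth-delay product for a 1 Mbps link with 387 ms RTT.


BDP = bandwidth * RTT
= 1 Mbps * 387 ms
= 1 * 1e6 * 387 / 1000 bits
= 387000 bits
= 48375 bytes
= 47.2412 KB
BDP = 387000 bits (48375 bytes)


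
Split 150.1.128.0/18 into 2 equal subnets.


New prefix = 18 + 1 = 19
Each subnet has 8192 addresses
  150.1.128.0/19
  150.1.160.0/19
Subnets: 150.1.128.0/19, 150.1.160.0/19


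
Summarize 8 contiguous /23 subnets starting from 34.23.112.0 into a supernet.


Original prefix: /23
Number of subnets: 8 = 2^3
New prefix = 23 - 3 = 20
Supernet: 34.23.112.0/20


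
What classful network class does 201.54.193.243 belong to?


First octet: 201
Binary: 11001001
110xxxxx -> Class C (192-223)
Class C, default mask 255.255.255.0 (/24)


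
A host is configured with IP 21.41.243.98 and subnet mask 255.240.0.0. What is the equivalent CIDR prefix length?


Binary: 11111111.11110000.00000000.00000000
Count leading 1s
Prefix: /12


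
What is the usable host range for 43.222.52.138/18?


Network: 43.222.0.0
Broadcast: 43.222.63.255
First usable = network + 1
Last usable = broadcast - 1
Range: 43.222.0.1 to 43.222.63.254


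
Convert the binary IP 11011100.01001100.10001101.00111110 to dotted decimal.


11011100 = 220
01001100 = 76
10001101 = 141
00111110 = 62
IP: 220.76.141.62


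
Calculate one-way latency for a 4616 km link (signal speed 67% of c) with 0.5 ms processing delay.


Speed = 0.67 * 3e5 km/s = 201000 km/s
Propagation delay = 4616 / 201000 = 0.023 s = 22.9652 ms
Processing delay = 0.5 ms
Total one-way latency = 23.4652 ms


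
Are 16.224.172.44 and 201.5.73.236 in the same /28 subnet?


Mask: 255.255.255.240
16.224.172.44 AND mask = 16.224.172.32
201.5.73.236 AND mask = 201.5.73.224
No, different subnets (16.224.172.32 vs 201.5.73.224)


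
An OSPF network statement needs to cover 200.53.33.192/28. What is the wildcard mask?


Subnet mask: 255.255.255.240
Wildcard = 255.255.255.255 - subnet mask
255 - 255 = 0
255 - 255 = 0
255 - 255 = 0
255 - 240 = 15
Wildcard: 0.0.0.15


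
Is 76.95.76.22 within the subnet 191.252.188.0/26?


Subnet network: 191.252.188.0
Test IP AND mask: 76.95.76.0
No, 76.95.76.22 is not in 191.252.188.0/26


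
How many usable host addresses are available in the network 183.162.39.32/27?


Host bits = 32 - 27 = 5
Total addresses = 2^5 = 32
Usable = total - 2 (network and broadcast)
Usable hosts: 30


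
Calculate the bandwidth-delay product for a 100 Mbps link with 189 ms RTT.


BDP = bandwidth * RTT
= 100 Mbps * 189 ms
= 100 * 1e6 * 189 / 1000 bits
= 18900000 bits
= 2362500 bytes
= 2307.1289 KB
BDP = 18900000 bits (2362500 bytes)


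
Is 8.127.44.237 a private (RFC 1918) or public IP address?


RFC 1918 private ranges:
  10.0.0.0/8 (10.0.0.0 - 10.255.255.255)
  172.16.0.0/12 (172.16.0.0 - 172.31.255.255)
  192.168.0.0/16 (192.168.0.0 - 192.168.255.255)
Public (not in any RFC 1918 range)


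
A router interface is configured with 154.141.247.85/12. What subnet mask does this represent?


/12 means 12 network bits, 20 host bits
Binary: 11111111111100000000000000000000
Mask: 255.240.0.0


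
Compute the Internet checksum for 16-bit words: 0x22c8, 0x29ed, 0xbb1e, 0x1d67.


Sum all words (with carry folding):
+ 0x22c8 = 0x22c8
+ 0x29ed = 0x4cb5
+ 0xbb1e = 0x07d4
+ 0x1d67 = 0x253b
One's complement: ~0x253b
Checksum = 0xdac4


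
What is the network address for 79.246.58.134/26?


IP:   01001111.11110110.00111010.10000110
Mask: 11111111.11111111.11111111.11000000
AND operation:
Net:  01001111.11110110.00111010.10000000
Network: 79.246.58.128/26


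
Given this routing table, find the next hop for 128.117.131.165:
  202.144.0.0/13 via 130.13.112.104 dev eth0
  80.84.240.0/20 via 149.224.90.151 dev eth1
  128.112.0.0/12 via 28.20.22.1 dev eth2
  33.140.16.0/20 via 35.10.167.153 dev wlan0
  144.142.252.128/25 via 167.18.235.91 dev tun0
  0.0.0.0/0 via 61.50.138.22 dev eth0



Longest prefix match for 128.117.131.165:
  /13 202.144.0.0: no
  /20 80.84.240.0: no
  /12 128.112.0.0: MATCH
  /20 33.140.16.0: no
  /25 144.142.252.128: no
  /0 0.0.0.0: MATCH
Selected: next-hop 28.20.22.1 via eth2 (matched /12)


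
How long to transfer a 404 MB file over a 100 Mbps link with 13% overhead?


Effective throughput = 100 * (1 - 13/100) = 87 Mbps
File size in Mb = 404 * 8 = 3232 Mb
Time = 3232 / 87
Time = 37.1494 seconds


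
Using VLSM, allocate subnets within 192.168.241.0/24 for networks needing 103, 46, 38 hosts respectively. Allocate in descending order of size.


103 hosts -> /25 (126 usable): 192.168.241.0/25
46 hosts -> /26 (62 usable): 192.168.241.128/26
38 hosts -> /26 (62 usable): 192.168.241.192/26
Allocation: 192.168.241.0/25 (103 hosts, 126 usable); 192.168.241.128/26 (46 hosts, 62 usable); 192.168.241.192/26 (38 hosts, 62 usable)


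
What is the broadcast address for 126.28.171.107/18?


Network: 126.28.128.0/18
Host bits = 14
Set all host bits to 1:
Broadcast: 126.28.191.255


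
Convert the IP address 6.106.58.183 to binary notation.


6 = 00000110
106 = 01101010
58 = 00111010
183 = 10110111
Binary: 00000110.01101010.00111010.10110111


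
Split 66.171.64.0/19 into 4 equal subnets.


New prefix = 19 + 2 = 21
Each subnet has 2048 addresses
  66.171.64.0/21
  66.171.72.0/21
  66.171.80.0/21
  66.171.88.0/21
Subnets: 66.171.64.0/21, 66.171.72.0/21, 66.171.80.0/21, 66.171.88.0/21


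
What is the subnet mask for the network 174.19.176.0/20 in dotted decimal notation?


/20 means 20 network bits, 12 host bits
Binary: 11111111111111111111000000000000
Mask: 255.255.240.0


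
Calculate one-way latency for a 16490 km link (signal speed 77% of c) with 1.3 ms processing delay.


Speed = 0.77 * 3e5 km/s = 231000 km/s
Propagation delay = 16490 / 231000 = 0.0714 s = 71.3853 ms
Processing delay = 1.3 ms
Total one-way latency = 72.6853 ms


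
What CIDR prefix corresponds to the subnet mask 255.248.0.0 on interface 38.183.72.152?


Binary: 11111111.11111000.00000000.00000000
Count leading 1s
Prefix: /13


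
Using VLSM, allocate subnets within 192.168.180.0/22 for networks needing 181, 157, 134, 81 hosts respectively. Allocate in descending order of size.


181 hosts -> /24 (254 usable): 192.168.180.0/24
157 hosts -> /24 (254 usable): 192.168.181.0/24
134 hosts -> /24 (254 usable): 192.168.182.0/24
81 hosts -> /25 (126 usable): 192.168.183.0/25
Allocation: 192.168.180.0/24 (181 hosts, 254 usable); 192.168.181.0/24 (157 hosts, 254 usable); 192.168.182.0/24 (134 hosts, 254 usable); 192.168.183.0/25 (81 hosts, 126 usable)


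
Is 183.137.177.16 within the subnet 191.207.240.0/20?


Subnet network: 191.207.240.0
Test IP AND mask: 183.137.176.0
No, 183.137.177.16 is not in 191.207.240.0/20


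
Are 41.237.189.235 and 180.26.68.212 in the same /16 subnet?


Mask: 255.255.0.0
41.237.189.235 AND mask = 41.237.0.0
180.26.68.212 AND mask = 180.26.0.0
No, different subnets (41.237.0.0 vs 180.26.0.0)


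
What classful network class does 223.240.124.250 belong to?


First octet: 223
Binary: 11011111
110xxxxx -> Class C (192-223)
Class C, default mask 255.255.255.0 (/24)


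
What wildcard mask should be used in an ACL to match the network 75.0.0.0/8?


Subnet mask: 255.0.0.0
Wildcard = 255.255.255.255 - subnet mask
255 - 255 = 0
255 - 0 = 255
255 - 0 = 255
255 - 0 = 255
Wildcard: 0.255.255.255


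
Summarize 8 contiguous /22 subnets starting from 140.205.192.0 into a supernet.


Original prefix: /22
Number of subnets: 8 = 2^3
New prefix = 22 - 3 = 19
Supernet: 140.205.192.0/19


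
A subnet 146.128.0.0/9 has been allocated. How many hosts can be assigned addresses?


Host bits = 32 - 9 = 23
Total addresses = 2^23 = 8388608
Usable = total - 2 (network and broadcast)
Usable hosts: 8388606


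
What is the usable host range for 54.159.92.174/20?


Network: 54.159.80.0
Broadcast: 54.159.95.255
First usable = network + 1
Last usable = broadcast - 1
Range: 54.159.80.1 to 54.159.95.254


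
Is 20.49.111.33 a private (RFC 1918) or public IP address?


RFC 1918 private ranges:
  10.0.0.0/8 (10.0.0.0 - 10.255.255.255)
  172.16.0.0/12 (172.16.0.0 - 172.31.255.255)
  192.168.0.0/16 (192.168.0.0 - 192.168.255.255)
Public (not in any RFC 1918 range)


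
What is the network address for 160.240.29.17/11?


IP:   10100000.11110000.00011101.00010001
Mask: 11111111.11100000.00000000.00000000
AND operation:
Net:  10100000.11100000.00000000.00000000
Network: 160.224.0.0/11


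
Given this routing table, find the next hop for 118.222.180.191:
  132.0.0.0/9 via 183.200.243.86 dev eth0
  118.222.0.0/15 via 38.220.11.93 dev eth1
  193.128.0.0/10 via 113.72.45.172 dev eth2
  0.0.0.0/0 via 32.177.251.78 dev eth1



Longest prefix match for 118.222.180.191:
  /9 132.0.0.0: no
  /15 118.222.0.0: MATCH
  /10 193.128.0.0: no
  /0 0.0.0.0: MATCH
Selected: next-hop 38.220.11.93 via eth1 (matched /15)


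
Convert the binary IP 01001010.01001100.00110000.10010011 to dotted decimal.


01001010 = 74
01001100 = 76
00110000 = 48
10010011 = 147
IP: 74.76.48.147


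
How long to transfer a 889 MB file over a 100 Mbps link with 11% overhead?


Effective throughput = 100 * (1 - 11/100) = 89 Mbps
File size in Mb = 889 * 8 = 7112 Mb
Time = 7112 / 89
Time = 79.9101 seconds


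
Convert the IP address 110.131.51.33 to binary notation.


110 = 01101110
131 = 10000011
51 = 00110011
33 = 00100001
Binary: 01101110.10000011.00110011.00100001


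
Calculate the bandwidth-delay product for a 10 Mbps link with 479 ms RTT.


BDP = bandwidth * RTT
= 10 Mbps * 479 ms
= 10 * 1e6 * 479 / 1000 bits
= 4790000 bits
= 598750 bytes
= 584.7168 KB
BDP = 4790000 bits (598750 bytes)


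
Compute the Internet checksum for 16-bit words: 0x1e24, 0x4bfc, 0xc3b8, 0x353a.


Sum all words (with carry folding):
+ 0x1e24 = 0x1e24
+ 0x4bfc = 0x6a20
+ 0xc3b8 = 0x2dd9
+ 0x353a = 0x6313
One's complement: ~0x6313
Checksum = 0x9cec


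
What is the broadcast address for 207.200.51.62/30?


Network: 207.200.51.60/30
Host bits = 2
Set all host bits to 1:
Broadcast: 207.200.51.63


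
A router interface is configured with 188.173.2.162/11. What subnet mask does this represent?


/11 means 11 network bits, 21 host bits
Binary: 11111111111000000000000000000000
Mask: 255.224.0.0


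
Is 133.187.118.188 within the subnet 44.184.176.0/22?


Subnet network: 44.184.176.0
Test IP AND mask: 133.187.116.0
No, 133.187.118.188 is not in 44.184.176.0/22


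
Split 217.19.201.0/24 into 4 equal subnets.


New prefix = 24 + 2 = 26
Each subnet has 64 addresses
  217.19.201.0/26
  217.19.201.64/26
  217.19.201.128/26
  217.19.201.192/26
Subnets: 217.19.201.0/26, 217.19.201.64/26, 217.19.201.128/26, 217.19.201.192/26


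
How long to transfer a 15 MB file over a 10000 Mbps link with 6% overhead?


Effective throughput = 10000 * (1 - 6/100) = 9400 Mbps
File size in Mb = 15 * 8 = 120 Mb
Time = 120 / 9400
Time = 0.0128 seconds


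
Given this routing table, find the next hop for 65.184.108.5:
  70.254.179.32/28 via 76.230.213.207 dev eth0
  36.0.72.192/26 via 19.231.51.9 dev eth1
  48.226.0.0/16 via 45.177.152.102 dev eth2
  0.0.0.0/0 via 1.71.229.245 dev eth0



Longest prefix match for 65.184.108.5:
  /28 70.254.179.32: no
  /26 36.0.72.192: no
  /16 48.226.0.0: no
  /0 0.0.0.0: MATCH
Selected: next-hop 1.71.229.245 via eth0 (matched /0)


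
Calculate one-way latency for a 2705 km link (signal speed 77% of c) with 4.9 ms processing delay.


Speed = 0.77 * 3e5 km/s = 231000 km/s
Propagation delay = 2705 / 231000 = 0.0117 s = 11.71 ms
Processing delay = 4.9 ms
Total one-way latency = 16.61 ms


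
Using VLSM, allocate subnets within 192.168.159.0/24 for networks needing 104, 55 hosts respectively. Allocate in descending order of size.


104 hosts -> /25 (126 usable): 192.168.159.0/25
55 hosts -> /26 (62 usable): 192.168.159.128/26
Allocation: 192.168.159.0/25 (104 hosts, 126 usable); 192.168.159.128/26 (55 hosts, 62 usable)


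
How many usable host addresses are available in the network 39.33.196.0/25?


Host bits = 32 - 25 = 7
Total addresses = 2^7 = 128
Usable = total - 2 (network and broadcast)
Usable hosts: 126


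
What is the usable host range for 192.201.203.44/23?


Network: 192.201.202.0
Broadcast: 192.201.203.255
First usable = network + 1
Last usable = broadcast - 1
Range: 192.201.202.1 to 192.201.203.254


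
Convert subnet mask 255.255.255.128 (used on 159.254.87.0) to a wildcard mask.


Subnet mask: 255.255.255.128
Wildcard = 255.255.255.255 - subnet mask
255 - 255 = 0
255 - 255 = 0
255 - 255 = 0
255 - 128 = 127
Wildcard: 0.0.0.127


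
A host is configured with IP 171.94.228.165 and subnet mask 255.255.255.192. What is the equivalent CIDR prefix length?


Binary: 11111111.11111111.11111111.11000000
Count leading 1s
Prefix: /26


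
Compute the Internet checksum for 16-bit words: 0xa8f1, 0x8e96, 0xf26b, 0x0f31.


Sum all words (with carry folding):
+ 0xa8f1 = 0xa8f1
+ 0x8e96 = 0x3788
+ 0xf26b = 0x29f4
+ 0x0f31 = 0x3925
One's complement: ~0x3925
Checksum = 0xc6da


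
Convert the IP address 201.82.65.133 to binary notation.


201 = 11001001
82 = 01010010
65 = 01000001
133 = 10000101
Binary: 11001001.01010010.01000001.10000101


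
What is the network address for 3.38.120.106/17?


IP:   00000011.00100110.01111000.01101010
Mask: 11111111.11111111.10000000.00000000
AND operation:
Net:  00000011.00100110.00000000.00000000
Network: 3.38.0.0/17


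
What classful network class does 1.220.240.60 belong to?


First octet: 1
Binary: 00000001
0xxxxxxx -> Class A (1-126)
Class A, default mask 255.0.0.0 (/8)


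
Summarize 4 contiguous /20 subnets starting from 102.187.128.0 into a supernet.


Original prefix: /20
Number of subnets: 4 = 2^2
New prefix = 20 - 2 = 18
Supernet: 102.187.128.0/18


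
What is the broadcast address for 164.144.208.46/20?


Network: 164.144.208.0/20
Host bits = 12
Set all host bits to 1:
Broadcast: 164.144.223.255


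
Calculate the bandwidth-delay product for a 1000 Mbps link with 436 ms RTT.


BDP = bandwidth * RTT
= 1000 Mbps * 436 ms
= 1000 * 1e6 * 436 / 1000 bits
= 436000000 bits
= 54500000 bytes
= 53222.6562 KB
BDP = 436000000 bits (54500000 bytes)


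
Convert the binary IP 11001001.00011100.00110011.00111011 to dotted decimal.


11001001 = 201
00011100 = 28
00110011 = 51
00111011 = 59
IP: 201.28.51.59


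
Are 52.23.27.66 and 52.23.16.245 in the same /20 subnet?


Mask: 255.255.240.0
52.23.27.66 AND mask = 52.23.16.0
52.23.16.245 AND mask = 52.23.16.0
Yes, same subnet (52.23.16.0)


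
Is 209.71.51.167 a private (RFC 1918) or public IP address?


RFC 1918 private ranges:
  10.0.0.0/8 (10.0.0.0 - 10.255.255.255)
  172.16.0.0/12 (172.16.0.0 - 172.31.255.255)
  192.168.0.0/16 (192.168.0.0 - 192.168.255.255)
Public (not in any RFC 1918 range)


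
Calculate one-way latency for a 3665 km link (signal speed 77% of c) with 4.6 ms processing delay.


Speed = 0.77 * 3e5 km/s = 231000 km/s
Propagation delay = 3665 / 231000 = 0.0159 s = 15.8658 ms
Processing delay = 4.6 ms
Total one-way latency = 20.4658 ms


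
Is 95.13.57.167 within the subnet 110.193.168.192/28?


Subnet network: 110.193.168.192
Test IP AND mask: 95.13.57.160
No, 95.13.57.167 is not in 110.193.168.192/28


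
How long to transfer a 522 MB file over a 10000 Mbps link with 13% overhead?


Effective throughput = 10000 * (1 - 13/100) = 8700 Mbps
File size in Mb = 522 * 8 = 4176 Mb
Time = 4176 / 8700
Time = 0.48 seconds


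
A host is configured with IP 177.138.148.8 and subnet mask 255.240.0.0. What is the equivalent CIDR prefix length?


Binary: 11111111.11110000.00000000.00000000
Count leading 1s
Prefix: /12


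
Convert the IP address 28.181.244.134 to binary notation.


28 = 00011100
181 = 10110101
244 = 11110100
134 = 10000110
Binary: 00011100.10110101.11110100.10000110


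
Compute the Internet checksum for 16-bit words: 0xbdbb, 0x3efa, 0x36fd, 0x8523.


Sum all words (with carry folding):
+ 0xbdbb = 0xbdbb
+ 0x3efa = 0xfcb5
+ 0x36fd = 0x33b3
+ 0x8523 = 0xb8d6
One's complement: ~0xb8d6
Checksum = 0x4729


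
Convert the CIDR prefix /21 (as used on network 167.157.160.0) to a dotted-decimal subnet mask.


/21 means 21 network bits, 11 host bits
Binary: 11111111111111111111100000000000
Mask: 255.255.248.0


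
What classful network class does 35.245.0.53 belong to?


First octet: 35
Binary: 00100011
0xxxxxxx -> Class A (1-126)
Class A, default mask 255.0.0.0 (/8)


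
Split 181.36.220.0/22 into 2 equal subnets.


New prefix = 22 + 1 = 23
Each subnet has 512 addresses
  181.36.220.0/23
  181.36.222.0/23
Subnets: 181.36.220.0/23, 181.36.222.0/23


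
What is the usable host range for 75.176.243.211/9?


Network: 75.128.0.0
Broadcast: 75.255.255.255
First usable = network + 1
Last usable = broadcast - 1
Range: 75.128.0.1 to 75.255.255.254


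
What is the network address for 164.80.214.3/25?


IP:   10100100.01010000.11010110.00000011
Mask: 11111111.11111111.11111111.10000000
AND operation:
Net:  10100100.01010000.11010110.00000000
Network: 164.80.214.0/25


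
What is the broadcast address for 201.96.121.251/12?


Network: 201.96.0.0/12
Host bits = 20
Set all host bits to 1:
Broadcast: 201.111.255.255


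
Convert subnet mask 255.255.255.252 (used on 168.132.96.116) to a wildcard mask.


Subnet mask: 255.255.255.252
Wildcard = 255.255.255.255 - subnet mask
255 - 255 = 0
255 - 255 = 0
255 - 255 = 0
255 - 252 = 3
Wildcard: 0.0.0.3


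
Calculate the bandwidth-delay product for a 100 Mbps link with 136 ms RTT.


BDP = bandwidth * RTT
= 100 Mbps * 136 ms
= 100 * 1e6 * 136 / 1000 bits
= 13600000 bits
= 1700000 bytes
= 1660.1562 KB
BDP = 13600000 bits (1700000 bytes)


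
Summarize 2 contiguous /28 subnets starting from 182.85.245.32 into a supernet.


Original prefix: /28
Number of subnets: 2 = 2^1
New prefix = 28 - 1 = 27
Supernet: 182.85.245.32/27


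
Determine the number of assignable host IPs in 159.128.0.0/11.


Host bits = 32 - 11 = 21
Total addresses = 2^21 = 2097152
Usable = total - 2 (network and broadcast)
Usable hosts: 2097150


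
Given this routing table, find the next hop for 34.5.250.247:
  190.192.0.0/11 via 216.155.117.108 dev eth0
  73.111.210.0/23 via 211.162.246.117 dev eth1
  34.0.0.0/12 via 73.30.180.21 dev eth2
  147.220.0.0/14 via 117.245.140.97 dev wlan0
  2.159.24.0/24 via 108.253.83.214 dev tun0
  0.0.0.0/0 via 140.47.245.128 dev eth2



Longest prefix match for 34.5.250.247:
  /11 190.192.0.0: no
  /23 73.111.210.0: no
  /12 34.0.0.0: MATCH
  /14 147.220.0.0: no
  /24 2.159.24.0: no
  /0 0.0.0.0: MATCH
Selected: next-hop 73.30.180.21 via eth2 (matched /12)


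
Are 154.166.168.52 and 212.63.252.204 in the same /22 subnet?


Mask: 255.255.252.0
154.166.168.52 AND mask = 154.166.168.0
212.63.252.204 AND mask = 212.63.252.0
No, different subnets (154.166.168.0 vs 212.63.252.0)


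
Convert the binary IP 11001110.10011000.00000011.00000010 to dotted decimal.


11001110 = 206
10011000 = 152
00000011 = 3
00000010 = 2
IP: 206.152.3.2


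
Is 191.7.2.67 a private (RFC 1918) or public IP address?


RFC 1918 private ranges:
  10.0.0.0/8 (10.0.0.0 - 10.255.255.255)
  172.16.0.0/12 (172.16.0.0 - 172.31.255.255)
  192.168.0.0/16 (192.168.0.0 - 192.168.255.255)
Public (not in any RFC 1918 range)


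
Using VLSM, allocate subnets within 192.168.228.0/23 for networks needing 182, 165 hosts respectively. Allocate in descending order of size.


182 hosts -> /24 (254 usable): 192.168.228.0/24
165 hosts -> /24 (254 usable): 192.168.229.0/24
Allocation: 192.168.228.0/24 (182 hosts, 254 usable); 192.168.229.0/24 (165 hosts, 254 usable)


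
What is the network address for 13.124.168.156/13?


IP:   00001101.01111100.10101000.10011100
Mask: 11111111.11111000.00000000.00000000
AND operation:
Net:  00001101.01111000.00000000.00000000
Network: 13.120.0.0/13


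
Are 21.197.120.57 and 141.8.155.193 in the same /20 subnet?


Mask: 255.255.240.0
21.197.120.57 AND mask = 21.197.112.0
141.8.155.193 AND mask = 141.8.144.0
No, different subnets (21.197.112.0 vs 141.8.144.0)


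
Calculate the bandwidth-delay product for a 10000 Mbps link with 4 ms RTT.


BDP = bandwidth * RTT
= 10000 Mbps * 4 ms
= 10000 * 1e6 * 4 / 1000 bits
= 40000000 bits
= 5000000 bytes
= 4882.8125 KB
BDP = 40000000 bits (5000000 bytes)


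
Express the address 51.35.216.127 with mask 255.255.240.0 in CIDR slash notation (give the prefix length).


Binary: 11111111.11111111.11110000.00000000
Count leading 1s
Prefix: /20


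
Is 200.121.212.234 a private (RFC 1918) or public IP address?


RFC 1918 private ranges:
  10.0.0.0/8 (10.0.0.0 - 10.255.255.255)
  172.16.0.0/12 (172.16.0.0 - 172.31.255.255)
  192.168.0.0/16 (192.168.0.0 - 192.168.255.255)
Public (not in any RFC 1918 range)


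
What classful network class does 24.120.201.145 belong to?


First octet: 24
Binary: 00011000
0xxxxxxx -> Class A (1-126)
Class A, default mask 255.0.0.0 (/8)


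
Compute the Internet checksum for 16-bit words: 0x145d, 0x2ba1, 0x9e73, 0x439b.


Sum all words (with carry folding):
+ 0x145d = 0x145d
+ 0x2ba1 = 0x3ffe
+ 0x9e73 = 0xde71
+ 0x439b = 0x220d
One's complement: ~0x220d
Checksum = 0xddf2


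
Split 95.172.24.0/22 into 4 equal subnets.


New prefix = 22 + 2 = 24
Each subnet has 256 addresses
  95.172.24.0/24
  95.172.25.0/24
  95.172.26.0/24
  95.172.27.0/24
Subnets: 95.172.24.0/24, 95.172.25.0/24, 95.172.26.0/24, 95.172.27.0/24


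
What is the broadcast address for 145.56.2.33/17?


Network: 145.56.0.0/17
Host bits = 15
Set all host bits to 1:
Broadcast: 145.56.127.255


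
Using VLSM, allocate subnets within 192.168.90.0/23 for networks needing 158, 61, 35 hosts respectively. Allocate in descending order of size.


158 hosts -> /24 (254 usable): 192.168.90.0/24
61 hosts -> /26 (62 usable): 192.168.91.0/26
35 hosts -> /26 (62 usable): 192.168.91.64/26
Allocation: 192.168.90.0/24 (158 hosts, 254 usable); 192.168.91.0/26 (61 hosts, 62 usable); 192.168.91.64/26 (35 hosts, 62 usable)


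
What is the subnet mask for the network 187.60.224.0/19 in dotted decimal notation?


/19 means 19 network bits, 13 host bits
Binary: 11111111111111111110000000000000
Mask: 255.255.224.0


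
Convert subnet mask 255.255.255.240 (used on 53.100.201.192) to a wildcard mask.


Subnet mask: 255.255.255.240
Wildcard = 255.255.255.255 - subnet mask
255 - 255 = 0
255 - 255 = 0
255 - 255 = 0
255 - 240 = 15
Wildcard: 0.0.0.15


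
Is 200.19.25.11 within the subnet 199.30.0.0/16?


Subnet network: 199.30.0.0
Test IP AND mask: 200.19.0.0
No, 200.19.25.11 is not in 199.30.0.0/16


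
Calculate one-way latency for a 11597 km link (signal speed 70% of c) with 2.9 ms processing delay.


Speed = 0.7 * 3e5 km/s = 210000 km/s
Propagation delay = 11597 / 210000 = 0.0552 s = 55.2238 ms
Processing delay = 2.9 ms
Total one-way latency = 58.1238 ms


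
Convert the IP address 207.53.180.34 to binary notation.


207 = 11001111
53 = 00110101
180 = 10110100
34 = 00100010
Binary: 11001111.00110101.10110100.00100010


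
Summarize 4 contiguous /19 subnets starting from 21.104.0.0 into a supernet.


Original prefix: /19
Number of subnets: 4 = 2^2
New prefix = 19 - 2 = 17
Supernet: 21.104.0.0/17


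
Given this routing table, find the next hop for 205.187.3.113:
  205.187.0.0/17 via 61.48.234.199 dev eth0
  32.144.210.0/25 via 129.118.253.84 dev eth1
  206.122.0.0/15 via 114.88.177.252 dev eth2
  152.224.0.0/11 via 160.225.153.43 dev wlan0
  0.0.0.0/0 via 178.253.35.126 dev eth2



Longest prefix match for 205.187.3.113:
  /17 205.187.0.0: MATCH
  /25 32.144.210.0: no
  /15 206.122.0.0: no
  /11 152.224.0.0: no
  /0 0.0.0.0: MATCH
Selected: next-hop 61.48.234.199 via eth0 (matched /17)


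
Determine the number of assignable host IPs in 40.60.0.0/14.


Host bits = 32 - 14 = 18
Total addresses = 2^18 = 262144
Usable = total - 2 (network and broadcast)
Usable hosts: 262142


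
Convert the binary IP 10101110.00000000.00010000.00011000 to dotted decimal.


10101110 = 174
00000000 = 0
00010000 = 16
00011000 = 24
IP: 174.0.16.24


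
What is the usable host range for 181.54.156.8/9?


Network: 181.0.0.0
Broadcast: 181.127.255.255
First usable = network + 1
Last usable = broadcast - 1
Range: 181.0.0.1 to 181.127.255.254


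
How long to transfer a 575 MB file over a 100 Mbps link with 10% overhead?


Effective throughput = 100 * (1 - 10/100) = 90 Mbps
File size in Mb = 575 * 8 = 4600 Mb
Time = 4600 / 90
Time = 51.1111 seconds


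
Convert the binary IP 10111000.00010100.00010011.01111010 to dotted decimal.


10111000 = 184
00010100 = 20
00010011 = 19
01111010 = 122
IP: 184.20.19.122


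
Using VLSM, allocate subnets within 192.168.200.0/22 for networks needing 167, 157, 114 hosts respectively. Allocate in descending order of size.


167 hosts -> /24 (254 usable): 192.168.200.0/24
157 hosts -> /24 (254 usable): 192.168.201.0/24
114 hosts -> /25 (126 usable): 192.168.202.0/25
Allocation: 192.168.200.0/24 (167 hosts, 254 usable); 192.168.201.0/24 (157 hosts, 254 usable); 192.168.202.0/25 (114 hosts, 126 usable)


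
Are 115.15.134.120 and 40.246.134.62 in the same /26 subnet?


Mask: 255.255.255.192
115.15.134.120 AND mask = 115.15.134.64
40.246.134.62 AND mask = 40.246.134.0
No, different subnets (115.15.134.64 vs 40.246.134.0)


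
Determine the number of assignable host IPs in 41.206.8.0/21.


Host bits = 32 - 21 = 11
Total addresses = 2^11 = 2048
Usable = total - 2 (network and broadcast)
Usable hosts: 2046


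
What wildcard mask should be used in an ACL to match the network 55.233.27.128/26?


Subnet mask: 255.255.255.192
Wildcard = 255.255.255.255 - subnet mask
255 - 255 = 0
255 - 255 = 0
255 - 255 = 0
255 - 192 = 63
Wildcard: 0.0.0.63


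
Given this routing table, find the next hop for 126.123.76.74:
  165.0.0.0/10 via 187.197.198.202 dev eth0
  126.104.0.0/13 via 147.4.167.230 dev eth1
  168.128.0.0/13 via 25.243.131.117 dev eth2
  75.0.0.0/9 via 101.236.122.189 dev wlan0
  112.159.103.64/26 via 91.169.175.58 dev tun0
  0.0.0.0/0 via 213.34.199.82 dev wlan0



Longest prefix match for 126.123.76.74:
  /10 165.0.0.0: no
  /13 126.104.0.0: no
  /13 168.128.0.0: no
  /9 75.0.0.0: no
  /26 112.159.103.64: no
  /0 0.0.0.0: MATCH
Selected: next-hop 213.34.199.82 via wlan0 (matched /0)


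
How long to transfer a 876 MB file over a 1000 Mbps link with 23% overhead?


Effective throughput = 1000 * (1 - 23/100) = 770 Mbps
File size in Mb = 876 * 8 = 7008 Mb
Time = 7008 / 770
Time = 9.1013 seconds


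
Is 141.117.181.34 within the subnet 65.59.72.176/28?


Subnet network: 65.59.72.176
Test IP AND mask: 141.117.181.32
No, 141.117.181.34 is not in 65.59.72.176/28


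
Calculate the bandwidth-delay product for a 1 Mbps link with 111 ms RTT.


BDP = bandwidth * RTT
= 1 Mbps * 111 ms
= 1 * 1e6 * 111 / 1000 bits
= 111000 bits
= 13875 bytes
= 13.5498 KB
BDP = 111000 bits (13875 bytes)


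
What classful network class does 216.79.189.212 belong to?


First octet: 216
Binary: 11011000
110xxxxx -> Class C (192-223)
Class C, default mask 255.255.255.0 (/24)


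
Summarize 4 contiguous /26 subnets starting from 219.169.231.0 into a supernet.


Original prefix: /26
Number of subnets: 4 = 2^2
New prefix = 26 - 2 = 24
Supernet: 219.169.231.0/24


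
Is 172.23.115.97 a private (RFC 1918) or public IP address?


RFC 1918 private ranges:
  10.0.0.0/8 (10.0.0.0 - 10.255.255.255)
  172.16.0.0/12 (172.16.0.0 - 172.31.255.255)
  192.168.0.0/16 (192.168.0.0 - 192.168.255.255)
Private (in 172.16.0.0/12)


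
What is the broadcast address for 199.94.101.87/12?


Network: 199.80.0.0/12
Host bits = 20
Set all host bits to 1:
Broadcast: 199.95.255.255


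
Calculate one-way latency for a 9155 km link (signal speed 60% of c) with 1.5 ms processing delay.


Speed = 0.6 * 3e5 km/s = 180000 km/s
Propagation delay = 9155 / 180000 = 0.0509 s = 50.8611 ms
Processing delay = 1.5 ms
Total one-way latency = 52.3611 ms


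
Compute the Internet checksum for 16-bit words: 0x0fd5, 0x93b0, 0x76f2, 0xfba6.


Sum all words (with carry folding):
+ 0x0fd5 = 0x0fd5
+ 0x93b0 = 0xa385
+ 0x76f2 = 0x1a78
+ 0xfba6 = 0x161f
One's complement: ~0x161f
Checksum = 0xe9e0


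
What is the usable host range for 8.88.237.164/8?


Network: 8.0.0.0
Broadcast: 8.255.255.255
First usable = network + 1
Last usable = broadcast - 1
Range: 8.0.0.1 to 8.255.255.254


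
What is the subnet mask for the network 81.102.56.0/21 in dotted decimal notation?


/21 means 21 network bits, 11 host bits
Binary: 11111111111111111111100000000000
Mask: 255.255.248.0


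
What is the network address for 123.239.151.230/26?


IP:   01111011.11101111.10010111.11100110
Mask: 11111111.11111111.11111111.11000000
AND operation:
Net:  01111011.11101111.10010111.11000000
Network: 123.239.151.192/26


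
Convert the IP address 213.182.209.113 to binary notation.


213 = 11010101
182 = 10110110
209 = 11010001
113 = 01110001
Binary: 11010101.10110110.11010001.01110001


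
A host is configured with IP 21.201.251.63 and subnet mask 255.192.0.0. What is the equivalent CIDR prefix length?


Binary: 11111111.11000000.00000000.00000000
Count leading 1s
Prefix: /10


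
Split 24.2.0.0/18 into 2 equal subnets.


New prefix = 18 + 1 = 19
Each subnet has 8192 addresses
  24.2.0.0/19
  24.2.32.0/19
Subnets: 24.2.0.0/19, 24.2.32.0/19


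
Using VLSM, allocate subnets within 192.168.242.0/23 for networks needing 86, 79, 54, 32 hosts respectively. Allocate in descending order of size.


86 hosts -> /25 (126 usable): 192.168.242.0/25
79 hosts -> /25 (126 usable): 192.168.242.128/25
54 hosts -> /26 (62 usable): 192.168.243.0/26
32 hosts -> /26 (62 usable): 192.168.243.64/26
Allocation: 192.168.242.0/25 (86 hosts, 126 usable); 192.168.242.128/25 (79 hosts, 126 usable); 192.168.243.0/26 (54 hosts, 62 usable); 192.168.243.64/26 (32 hosts, 62 usable)


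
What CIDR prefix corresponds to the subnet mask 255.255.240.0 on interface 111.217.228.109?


Binary: 11111111.11111111.11110000.00000000
Count leading 1s
Prefix: /20


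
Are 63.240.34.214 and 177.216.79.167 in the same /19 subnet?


Mask: 255.255.224.0
63.240.34.214 AND mask = 63.240.32.0
177.216.79.167 AND mask = 177.216.64.0
No, different subnets (63.240.32.0 vs 177.216.64.0)


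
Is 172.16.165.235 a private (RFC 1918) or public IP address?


RFC 1918 private ranges:
  10.0.0.0/8 (10.0.0.0 - 10.255.255.255)
  172.16.0.0/12 (172.16.0.0 - 172.31.255.255)
  192.168.0.0/16 (192.168.0.0 - 192.168.255.255)
Private (in 172.16.0.0/12)


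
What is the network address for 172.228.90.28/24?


IP:   10101100.11100100.01011010.00011100
Mask: 11111111.11111111.11111111.00000000
AND operation:
Net:  10101100.11100100.01011010.00000000
Network: 172.228.90.0/24


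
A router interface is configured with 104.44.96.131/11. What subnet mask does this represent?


/11 means 11 network bits, 21 host bits
Binary: 11111111111000000000000000000000
Mask: 255.224.0.0


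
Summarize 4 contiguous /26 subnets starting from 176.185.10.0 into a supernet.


Original prefix: /26
Number of subnets: 4 = 2^2
New prefix = 26 - 2 = 24
Supernet: 176.185.10.0/24


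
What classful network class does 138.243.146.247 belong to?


First octet: 138
Binary: 10001010
10xxxxxx -> Class B (128-191)
Class B, default mask 255.255.0.0 (/16)


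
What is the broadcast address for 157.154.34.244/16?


Network: 157.154.0.0/16
Host bits = 16
Set all host bits to 1:
Broadcast: 157.154.255.255


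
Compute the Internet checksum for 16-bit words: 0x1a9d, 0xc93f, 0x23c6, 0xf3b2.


Sum all words (with carry folding):
+ 0x1a9d = 0x1a9d
+ 0xc93f = 0xe3dc
+ 0x23c6 = 0x07a3
+ 0xf3b2 = 0xfb55
One's complement: ~0xfb55
Checksum = 0x04aa


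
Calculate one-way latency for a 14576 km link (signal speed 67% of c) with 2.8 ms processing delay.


Speed = 0.67 * 3e5 km/s = 201000 km/s
Propagation delay = 14576 / 201000 = 0.0725 s = 72.5174 ms
Processing delay = 2.8 ms
Total one-way latency = 75.3174 ms


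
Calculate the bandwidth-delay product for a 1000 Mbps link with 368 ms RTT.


BDP = bandwidth * RTT
= 1000 Mbps * 368 ms
= 1000 * 1e6 * 368 / 1000 bits
= 368000000 bits
= 46000000 bytes
= 44921.875 KB
BDP = 368000000 bits (46000000 bytes)


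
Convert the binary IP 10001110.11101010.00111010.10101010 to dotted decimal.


10001110 = 142
11101010 = 234
00111010 = 58
10101010 = 170
IP: 142.234.58.170


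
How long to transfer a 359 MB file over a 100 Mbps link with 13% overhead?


Effective throughput = 100 * (1 - 13/100) = 87 Mbps
File size in Mb = 359 * 8 = 2872 Mb
Time = 2872 / 87
Time = 33.0115 seconds


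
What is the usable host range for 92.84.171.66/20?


Network: 92.84.160.0
Broadcast: 92.84.175.255
First usable = network + 1
Last usable = broadcast - 1
Range: 92.84.160.1 to 92.84.175.254


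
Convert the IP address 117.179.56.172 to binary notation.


117 = 01110101
179 = 10110011
56 = 00111000
172 = 10101100
Binary: 01110101.10110011.00111000.10101100


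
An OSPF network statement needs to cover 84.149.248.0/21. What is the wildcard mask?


Subnet mask: 255.255.248.0
Wildcard = 255.255.255.255 - subnet mask
255 - 255 = 0
255 - 255 = 0
255 - 248 = 7
255 - 0 = 255
Wildcard: 0.0.7.255


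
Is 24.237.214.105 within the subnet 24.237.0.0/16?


Subnet network: 24.237.0.0
Test IP AND mask: 24.237.0.0
Yes, 24.237.214.105 is in 24.237.0.0/16


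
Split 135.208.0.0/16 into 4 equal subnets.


New prefix = 16 + 2 = 18
Each subnet has 16384 addresses
  135.208.0.0/18
  135.208.64.0/18
  135.208.128.0/18
  135.208.192.0/18
Subnets: 135.208.0.0/18, 135.208.64.0/18, 135.208.128.0/18, 135.208.192.0/18


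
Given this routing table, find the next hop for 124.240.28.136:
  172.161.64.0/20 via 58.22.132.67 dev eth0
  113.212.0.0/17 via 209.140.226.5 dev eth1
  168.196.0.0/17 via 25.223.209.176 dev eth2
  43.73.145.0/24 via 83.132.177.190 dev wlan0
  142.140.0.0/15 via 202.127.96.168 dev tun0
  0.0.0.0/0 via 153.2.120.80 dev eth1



Longest prefix match for 124.240.28.136:
  /20 172.161.64.0: no
  /17 113.212.0.0: no
  /17 168.196.0.0: no
  /24 43.73.145.0: no
  /15 142.140.0.0: no
  /0 0.0.0.0: MATCH
Selected: next-hop 153.2.120.80 via eth1 (matched /0)


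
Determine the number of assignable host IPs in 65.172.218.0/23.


Host bits = 32 - 23 = 9
Total addresses = 2^9 = 512
Usable = total - 2 (network and broadcast)
Usable hosts: 510


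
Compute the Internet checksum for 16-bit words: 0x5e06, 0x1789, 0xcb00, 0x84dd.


Sum all words (with carry folding):
+ 0x5e06 = 0x5e06
+ 0x1789 = 0x758f
+ 0xcb00 = 0x4090
+ 0x84dd = 0xc56d
One's complement: ~0xc56d
Checksum = 0x3a92


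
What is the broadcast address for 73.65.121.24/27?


Network: 73.65.121.0/27
Host bits = 5
Set all host bits to 1:
Broadcast: 73.65.121.31


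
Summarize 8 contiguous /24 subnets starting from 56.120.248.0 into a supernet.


Original prefix: /24
Number of subnets: 8 = 2^3
New prefix = 24 - 3 = 21
Supernet: 56.120.248.0/21


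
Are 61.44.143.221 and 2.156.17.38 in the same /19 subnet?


Mask: 255.255.224.0
61.44.143.221 AND mask = 61.44.128.0
2.156.17.38 AND mask = 2.156.0.0
No, different subnets (61.44.128.0 vs 2.156.0.0)


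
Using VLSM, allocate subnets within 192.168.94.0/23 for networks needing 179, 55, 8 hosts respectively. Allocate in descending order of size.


179 hosts -> /24 (254 usable): 192.168.94.0/24
55 hosts -> /26 (62 usable): 192.168.95.0/26
8 hosts -> /28 (14 usable): 192.168.95.64/28
Allocation: 192.168.94.0/24 (179 hosts, 254 usable); 192.168.95.0/26 (55 hosts, 62 usable); 192.168.95.64/28 (8 hosts, 14 usable)


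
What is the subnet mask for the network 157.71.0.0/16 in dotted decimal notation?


/16 means 16 network bits, 16 host bits
Binary: 11111111111111110000000000000000
Mask: 255.255.0.0


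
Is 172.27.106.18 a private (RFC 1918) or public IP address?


RFC 1918 private ranges:
  10.0.0.0/8 (10.0.0.0 - 10.255.255.255)
  172.16.0.0/12 (172.16.0.0 - 172.31.255.255)
  192.168.0.0/16 (192.168.0.0 - 192.168.255.255)
Private (in 172.16.0.0/12)
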